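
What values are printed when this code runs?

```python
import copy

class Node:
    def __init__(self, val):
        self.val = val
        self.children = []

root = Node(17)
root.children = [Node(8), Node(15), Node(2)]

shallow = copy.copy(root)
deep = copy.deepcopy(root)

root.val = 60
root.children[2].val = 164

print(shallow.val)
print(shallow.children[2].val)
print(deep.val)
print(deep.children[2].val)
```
17
164
17
2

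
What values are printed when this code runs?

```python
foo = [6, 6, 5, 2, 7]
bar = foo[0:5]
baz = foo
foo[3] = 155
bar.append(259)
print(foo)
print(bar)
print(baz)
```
[6, 6, 5, 155, 7]
[6, 6, 5, 2, 7, 259]
[6, 6, 5, 155, 7]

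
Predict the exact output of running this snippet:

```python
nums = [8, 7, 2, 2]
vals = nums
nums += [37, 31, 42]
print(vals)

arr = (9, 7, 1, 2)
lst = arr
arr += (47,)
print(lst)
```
[8, 7, 2, 2, 37, 31, 42]
(9, 7, 1, 2)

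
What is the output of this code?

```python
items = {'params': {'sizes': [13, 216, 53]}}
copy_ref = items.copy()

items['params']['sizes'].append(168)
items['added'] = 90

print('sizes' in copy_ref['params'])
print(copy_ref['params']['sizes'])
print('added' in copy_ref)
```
True
[13, 216, 53, 168]
False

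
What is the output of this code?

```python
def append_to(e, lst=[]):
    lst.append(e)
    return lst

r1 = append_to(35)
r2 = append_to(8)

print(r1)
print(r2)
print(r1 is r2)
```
[35, 8]
[35, 8]
True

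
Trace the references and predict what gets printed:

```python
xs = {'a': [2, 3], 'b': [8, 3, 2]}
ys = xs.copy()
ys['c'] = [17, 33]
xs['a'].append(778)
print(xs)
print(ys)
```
{'a': [2, 3, 778], 'b': [8, 3, 2]}
{'a': [2, 3, 778], 'b': [8, 3, 2], 'c': [17, 33]}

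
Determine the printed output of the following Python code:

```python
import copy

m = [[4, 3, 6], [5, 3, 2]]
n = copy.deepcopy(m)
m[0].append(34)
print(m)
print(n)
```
[[4, 3, 6, 34], [5, 3, 2]]
[[4, 3, 6], [5, 3, 2]]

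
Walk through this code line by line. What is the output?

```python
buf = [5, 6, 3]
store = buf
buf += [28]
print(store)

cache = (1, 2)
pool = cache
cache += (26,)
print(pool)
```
[5, 6, 3, 28]
(1, 2)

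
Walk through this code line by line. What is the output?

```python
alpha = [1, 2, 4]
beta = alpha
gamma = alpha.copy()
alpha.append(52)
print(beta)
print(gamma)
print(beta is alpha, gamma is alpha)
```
[1, 2, 4, 52]
[1, 2, 4]
True False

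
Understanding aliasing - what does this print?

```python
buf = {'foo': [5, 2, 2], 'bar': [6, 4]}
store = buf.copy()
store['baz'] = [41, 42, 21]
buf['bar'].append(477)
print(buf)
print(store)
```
{'foo': [5, 2, 2], 'bar': [6, 4, 477]}
{'foo': [5, 2, 2], 'bar': [6, 4, 477], 'baz': [41, 42, 21]}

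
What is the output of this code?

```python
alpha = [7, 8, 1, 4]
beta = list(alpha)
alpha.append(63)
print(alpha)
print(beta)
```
[7, 8, 1, 4, 63]
[7, 8, 1, 4]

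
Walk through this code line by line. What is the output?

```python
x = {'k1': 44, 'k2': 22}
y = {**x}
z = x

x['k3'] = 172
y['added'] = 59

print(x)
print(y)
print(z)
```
{'k1': 44, 'k2': 22, 'k3': 172}
{'k1': 44, 'k2': 22, 'added': 59}
{'k1': 44, 'k2': 22, 'k3': 172}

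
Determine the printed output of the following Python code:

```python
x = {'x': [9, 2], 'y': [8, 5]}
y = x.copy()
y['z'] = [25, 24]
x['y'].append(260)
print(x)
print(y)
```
{'x': [9, 2], 'y': [8, 5, 260]}
{'x': [9, 2], 'y': [8, 5, 260], 'z': [25, 24]}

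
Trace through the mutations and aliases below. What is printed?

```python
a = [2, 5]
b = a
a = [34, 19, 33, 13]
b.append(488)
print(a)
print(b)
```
[34, 19, 33, 13]
[2, 5, 488]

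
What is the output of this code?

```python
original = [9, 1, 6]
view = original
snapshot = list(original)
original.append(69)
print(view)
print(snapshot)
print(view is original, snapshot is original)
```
[9, 1, 6, 69]
[9, 1, 6]
True False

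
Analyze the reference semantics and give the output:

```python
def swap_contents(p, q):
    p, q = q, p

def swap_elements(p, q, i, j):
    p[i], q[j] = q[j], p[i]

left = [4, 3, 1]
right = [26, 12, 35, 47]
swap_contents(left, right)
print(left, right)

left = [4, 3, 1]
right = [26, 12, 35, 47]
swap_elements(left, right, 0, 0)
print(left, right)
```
[4, 3, 1] [26, 12, 35, 47]
[26, 3, 1] [4, 12, 35, 47]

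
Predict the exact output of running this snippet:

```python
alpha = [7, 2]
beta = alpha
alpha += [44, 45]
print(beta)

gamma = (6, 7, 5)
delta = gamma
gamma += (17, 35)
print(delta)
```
[7, 2, 44, 45]
(6, 7, 5)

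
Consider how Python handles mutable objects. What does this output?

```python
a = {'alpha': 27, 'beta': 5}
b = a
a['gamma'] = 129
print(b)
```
{'alpha': 27, 'beta': 5, 'gamma': 129}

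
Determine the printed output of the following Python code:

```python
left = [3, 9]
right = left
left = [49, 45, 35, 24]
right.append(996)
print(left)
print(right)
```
[49, 45, 35, 24]
[3, 9, 996]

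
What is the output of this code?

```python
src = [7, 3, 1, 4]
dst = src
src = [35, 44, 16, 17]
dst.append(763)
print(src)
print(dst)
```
[35, 44, 16, 17]
[7, 3, 1, 4, 763]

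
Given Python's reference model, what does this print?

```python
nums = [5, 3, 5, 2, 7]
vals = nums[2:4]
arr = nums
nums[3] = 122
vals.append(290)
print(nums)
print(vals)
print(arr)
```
[5, 3, 5, 122, 7]
[5, 2, 290]
[5, 3, 5, 122, 7]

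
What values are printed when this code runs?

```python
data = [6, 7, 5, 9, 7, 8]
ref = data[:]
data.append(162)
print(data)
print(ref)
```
[6, 7, 5, 9, 7, 8, 162]
[6, 7, 5, 9, 7, 8]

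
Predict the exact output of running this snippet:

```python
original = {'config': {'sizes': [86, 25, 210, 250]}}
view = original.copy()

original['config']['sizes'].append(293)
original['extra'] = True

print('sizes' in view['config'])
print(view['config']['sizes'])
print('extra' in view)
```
True
[86, 25, 210, 250, 293]
False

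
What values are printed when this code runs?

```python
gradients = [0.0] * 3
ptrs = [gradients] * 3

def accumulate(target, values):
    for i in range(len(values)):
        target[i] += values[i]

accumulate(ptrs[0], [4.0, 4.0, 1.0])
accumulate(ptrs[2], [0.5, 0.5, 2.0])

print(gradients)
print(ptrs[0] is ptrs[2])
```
[4.5, 4.5, 3.0]
True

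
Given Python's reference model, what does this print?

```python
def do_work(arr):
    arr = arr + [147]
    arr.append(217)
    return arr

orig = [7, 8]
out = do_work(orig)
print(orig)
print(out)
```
[7, 8]
[7, 8, 147, 217]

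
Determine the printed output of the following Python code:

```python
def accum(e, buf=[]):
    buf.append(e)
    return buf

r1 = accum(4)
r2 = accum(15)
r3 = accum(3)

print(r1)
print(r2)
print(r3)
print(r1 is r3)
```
[4, 15, 3]
[4, 15, 3]
[4, 15, 3]
True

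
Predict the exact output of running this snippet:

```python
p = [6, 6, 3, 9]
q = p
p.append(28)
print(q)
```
[6, 6, 3, 9, 28]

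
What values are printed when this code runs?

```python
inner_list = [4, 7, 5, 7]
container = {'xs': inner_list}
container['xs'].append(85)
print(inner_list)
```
[4, 7, 5, 7, 85]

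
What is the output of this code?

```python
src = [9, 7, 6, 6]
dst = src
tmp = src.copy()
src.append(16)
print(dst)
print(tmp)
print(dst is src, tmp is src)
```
[9, 7, 6, 6, 16]
[9, 7, 6, 6]
True False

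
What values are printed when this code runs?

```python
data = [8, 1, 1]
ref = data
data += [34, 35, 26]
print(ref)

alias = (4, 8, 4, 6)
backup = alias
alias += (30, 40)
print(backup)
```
[8, 1, 1, 34, 35, 26]
(4, 8, 4, 6)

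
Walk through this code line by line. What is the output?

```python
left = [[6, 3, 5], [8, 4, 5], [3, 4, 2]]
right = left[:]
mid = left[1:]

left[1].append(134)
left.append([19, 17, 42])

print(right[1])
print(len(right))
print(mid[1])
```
[8, 4, 5, 134]
3
[3, 4, 2]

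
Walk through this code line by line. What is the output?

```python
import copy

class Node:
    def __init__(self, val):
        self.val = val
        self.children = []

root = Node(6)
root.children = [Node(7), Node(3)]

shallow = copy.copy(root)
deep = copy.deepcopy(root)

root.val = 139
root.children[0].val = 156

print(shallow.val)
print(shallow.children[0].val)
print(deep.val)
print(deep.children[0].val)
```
6
156
6
7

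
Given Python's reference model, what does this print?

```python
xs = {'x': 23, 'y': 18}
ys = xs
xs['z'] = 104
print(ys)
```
{'x': 23, 'y': 18, 'z': 104}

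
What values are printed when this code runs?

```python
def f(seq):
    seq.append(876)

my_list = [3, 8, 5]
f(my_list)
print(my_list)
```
[3, 8, 5, 876]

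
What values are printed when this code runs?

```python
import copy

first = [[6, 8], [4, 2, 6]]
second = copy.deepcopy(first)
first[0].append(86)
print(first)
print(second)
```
[[6, 8, 86], [4, 2, 6]]
[[6, 8], [4, 2, 6]]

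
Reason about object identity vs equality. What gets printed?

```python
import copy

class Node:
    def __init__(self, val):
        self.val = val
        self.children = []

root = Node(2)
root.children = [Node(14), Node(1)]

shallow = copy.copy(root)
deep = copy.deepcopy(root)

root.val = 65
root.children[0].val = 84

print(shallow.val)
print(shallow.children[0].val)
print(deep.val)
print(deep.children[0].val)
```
2
84
2
14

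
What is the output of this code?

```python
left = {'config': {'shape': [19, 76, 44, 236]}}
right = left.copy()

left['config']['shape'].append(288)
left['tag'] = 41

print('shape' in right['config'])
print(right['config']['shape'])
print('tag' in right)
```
True
[19, 76, 44, 236, 288]
False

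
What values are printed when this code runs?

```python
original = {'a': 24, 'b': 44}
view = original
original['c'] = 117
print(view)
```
{'a': 24, 'b': 44, 'c': 117}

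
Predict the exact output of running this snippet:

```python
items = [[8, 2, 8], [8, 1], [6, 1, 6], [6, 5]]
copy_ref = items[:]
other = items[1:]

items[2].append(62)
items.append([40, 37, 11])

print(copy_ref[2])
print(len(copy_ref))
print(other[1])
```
[6, 1, 6, 62]
4
[6, 1, 6, 62]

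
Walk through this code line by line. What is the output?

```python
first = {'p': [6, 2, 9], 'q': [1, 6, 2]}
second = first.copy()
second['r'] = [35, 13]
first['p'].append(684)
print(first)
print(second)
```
{'p': [6, 2, 9, 684], 'q': [1, 6, 2]}
{'p': [6, 2, 9, 684], 'q': [1, 6, 2], 'r': [35, 13]}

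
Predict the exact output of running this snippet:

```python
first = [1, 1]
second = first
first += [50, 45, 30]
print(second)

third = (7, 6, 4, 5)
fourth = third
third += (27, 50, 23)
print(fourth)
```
[1, 1, 50, 45, 30]
(7, 6, 4, 5)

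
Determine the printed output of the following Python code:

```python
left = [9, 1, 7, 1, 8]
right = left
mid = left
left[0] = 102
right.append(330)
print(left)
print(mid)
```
[102, 1, 7, 1, 8, 330]
[102, 1, 7, 1, 8, 330]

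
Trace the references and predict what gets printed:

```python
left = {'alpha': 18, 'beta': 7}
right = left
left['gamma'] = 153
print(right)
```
{'alpha': 18, 'beta': 7, 'gamma': 153}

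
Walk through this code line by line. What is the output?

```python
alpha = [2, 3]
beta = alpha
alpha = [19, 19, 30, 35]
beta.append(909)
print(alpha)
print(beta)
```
[19, 19, 30, 35]
[2, 3, 909]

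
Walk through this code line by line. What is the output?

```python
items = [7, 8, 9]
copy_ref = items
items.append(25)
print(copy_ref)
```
[7, 8, 9, 25]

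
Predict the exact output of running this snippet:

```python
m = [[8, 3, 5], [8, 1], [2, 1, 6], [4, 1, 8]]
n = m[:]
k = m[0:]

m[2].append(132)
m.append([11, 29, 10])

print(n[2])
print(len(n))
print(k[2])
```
[2, 1, 6, 132]
4
[2, 1, 6, 132]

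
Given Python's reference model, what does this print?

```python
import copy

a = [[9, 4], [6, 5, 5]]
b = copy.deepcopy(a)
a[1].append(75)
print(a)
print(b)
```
[[9, 4], [6, 5, 5, 75]]
[[9, 4], [6, 5, 5]]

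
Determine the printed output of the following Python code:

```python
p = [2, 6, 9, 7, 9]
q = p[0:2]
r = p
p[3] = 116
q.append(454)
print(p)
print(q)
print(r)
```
[2, 6, 9, 116, 9]
[2, 6, 454]
[2, 6, 9, 116, 9]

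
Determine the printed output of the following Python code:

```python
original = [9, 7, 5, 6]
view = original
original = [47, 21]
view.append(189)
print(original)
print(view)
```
[47, 21]
[9, 7, 5, 6, 189]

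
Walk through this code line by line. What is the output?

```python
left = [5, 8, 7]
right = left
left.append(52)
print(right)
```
[5, 8, 7, 52]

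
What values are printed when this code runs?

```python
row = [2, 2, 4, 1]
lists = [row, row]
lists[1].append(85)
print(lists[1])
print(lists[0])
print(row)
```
[2, 2, 4, 1, 85]
[2, 2, 4, 1, 85]
[2, 2, 4, 1, 85]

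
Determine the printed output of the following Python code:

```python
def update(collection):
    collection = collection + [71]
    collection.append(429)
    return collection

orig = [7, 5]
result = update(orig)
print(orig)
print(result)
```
[7, 5]
[7, 5, 71, 429]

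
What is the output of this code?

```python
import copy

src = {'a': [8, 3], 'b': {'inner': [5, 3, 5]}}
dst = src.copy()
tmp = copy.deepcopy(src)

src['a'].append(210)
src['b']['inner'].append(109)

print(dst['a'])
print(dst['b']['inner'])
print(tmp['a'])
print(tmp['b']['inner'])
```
[8, 3, 210]
[5, 3, 5, 109]
[8, 3]
[5, 3, 5]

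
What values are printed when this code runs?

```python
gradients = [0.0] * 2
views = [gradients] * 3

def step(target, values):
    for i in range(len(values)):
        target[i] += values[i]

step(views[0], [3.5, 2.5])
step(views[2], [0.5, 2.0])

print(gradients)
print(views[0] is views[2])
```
[4.0, 4.5]
True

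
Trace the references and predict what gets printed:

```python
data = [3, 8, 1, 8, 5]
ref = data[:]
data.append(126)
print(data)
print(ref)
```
[3, 8, 1, 8, 5, 126]
[3, 8, 1, 8, 5]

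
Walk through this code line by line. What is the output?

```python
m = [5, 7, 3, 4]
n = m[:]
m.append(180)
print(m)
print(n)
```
[5, 7, 3, 4, 180]
[5, 7, 3, 4]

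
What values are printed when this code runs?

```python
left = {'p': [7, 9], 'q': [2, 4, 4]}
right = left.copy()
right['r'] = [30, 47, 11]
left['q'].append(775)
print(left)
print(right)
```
{'p': [7, 9], 'q': [2, 4, 4, 775]}
{'p': [7, 9], 'q': [2, 4, 4, 775], 'r': [30, 47, 11]}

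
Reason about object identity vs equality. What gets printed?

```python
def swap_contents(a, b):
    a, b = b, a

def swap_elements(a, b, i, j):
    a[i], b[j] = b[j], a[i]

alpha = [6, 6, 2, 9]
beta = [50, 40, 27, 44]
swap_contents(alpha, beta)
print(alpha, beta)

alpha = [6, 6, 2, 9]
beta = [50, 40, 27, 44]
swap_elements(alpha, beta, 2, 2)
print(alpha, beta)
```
[6, 6, 2, 9] [50, 40, 27, 44]
[6, 6, 27, 9] [50, 40, 2, 44]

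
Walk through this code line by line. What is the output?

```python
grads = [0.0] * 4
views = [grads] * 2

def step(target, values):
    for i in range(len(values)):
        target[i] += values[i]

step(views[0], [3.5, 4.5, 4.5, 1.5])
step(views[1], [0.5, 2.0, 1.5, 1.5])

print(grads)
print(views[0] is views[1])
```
[4.0, 6.5, 6.0, 3.0]
True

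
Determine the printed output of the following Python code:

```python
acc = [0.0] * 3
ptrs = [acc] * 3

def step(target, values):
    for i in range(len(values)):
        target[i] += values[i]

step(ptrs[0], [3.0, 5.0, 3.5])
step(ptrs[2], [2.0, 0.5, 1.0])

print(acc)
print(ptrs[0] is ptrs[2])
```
[5.0, 5.5, 4.5]
True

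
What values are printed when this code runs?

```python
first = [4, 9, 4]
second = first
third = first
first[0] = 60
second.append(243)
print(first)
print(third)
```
[60, 9, 4, 243]
[60, 9, 4, 243]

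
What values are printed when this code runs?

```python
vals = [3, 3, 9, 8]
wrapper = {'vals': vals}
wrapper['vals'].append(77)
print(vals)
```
[3, 3, 9, 8, 77]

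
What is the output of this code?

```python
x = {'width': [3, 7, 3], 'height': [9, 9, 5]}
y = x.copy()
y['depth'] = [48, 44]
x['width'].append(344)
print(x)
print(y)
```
{'width': [3, 7, 3, 344], 'height': [9, 9, 5]}
{'width': [3, 7, 3, 344], 'height': [9, 9, 5], 'depth': [48, 44]}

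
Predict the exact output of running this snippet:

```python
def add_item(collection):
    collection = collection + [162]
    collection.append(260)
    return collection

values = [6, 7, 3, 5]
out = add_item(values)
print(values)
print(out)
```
[6, 7, 3, 5]
[6, 7, 3, 5, 162, 260]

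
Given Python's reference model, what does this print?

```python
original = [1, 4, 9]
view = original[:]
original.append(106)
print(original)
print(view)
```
[1, 4, 9, 106]
[1, 4, 9]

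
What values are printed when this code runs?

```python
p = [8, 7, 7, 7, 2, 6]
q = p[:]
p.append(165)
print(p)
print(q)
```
[8, 7, 7, 7, 2, 6, 165]
[8, 7, 7, 7, 2, 6]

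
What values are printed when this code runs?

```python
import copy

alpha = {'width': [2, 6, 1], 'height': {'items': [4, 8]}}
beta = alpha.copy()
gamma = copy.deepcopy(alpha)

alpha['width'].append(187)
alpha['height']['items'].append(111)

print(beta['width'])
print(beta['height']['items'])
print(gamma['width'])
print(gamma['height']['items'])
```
[2, 6, 1, 187]
[4, 8, 111]
[2, 6, 1]
[4, 8]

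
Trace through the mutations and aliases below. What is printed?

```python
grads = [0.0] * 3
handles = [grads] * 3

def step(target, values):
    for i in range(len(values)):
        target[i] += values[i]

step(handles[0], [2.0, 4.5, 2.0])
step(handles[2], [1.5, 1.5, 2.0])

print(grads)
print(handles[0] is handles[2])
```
[3.5, 6.0, 4.0]
True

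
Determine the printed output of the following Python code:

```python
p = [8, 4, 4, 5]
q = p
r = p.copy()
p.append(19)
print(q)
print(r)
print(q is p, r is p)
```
[8, 4, 4, 5, 19]
[8, 4, 4, 5]
True False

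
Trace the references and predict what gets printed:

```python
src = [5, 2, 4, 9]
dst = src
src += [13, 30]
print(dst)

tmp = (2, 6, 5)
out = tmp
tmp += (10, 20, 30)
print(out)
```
[5, 2, 4, 9, 13, 30]
(2, 6, 5)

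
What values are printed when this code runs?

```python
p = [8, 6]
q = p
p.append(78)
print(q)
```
[8, 6, 78]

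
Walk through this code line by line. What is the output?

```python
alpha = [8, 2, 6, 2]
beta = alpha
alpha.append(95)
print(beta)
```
[8, 2, 6, 2, 95]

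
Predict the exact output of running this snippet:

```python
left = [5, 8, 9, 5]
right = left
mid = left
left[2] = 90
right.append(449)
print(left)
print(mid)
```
[5, 8, 90, 5, 449]
[5, 8, 90, 5, 449]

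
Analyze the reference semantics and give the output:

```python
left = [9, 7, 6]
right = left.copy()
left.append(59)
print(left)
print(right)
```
[9, 7, 6, 59]
[9, 7, 6]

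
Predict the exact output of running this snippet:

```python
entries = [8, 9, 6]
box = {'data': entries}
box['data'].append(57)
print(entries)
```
[8, 9, 6, 57]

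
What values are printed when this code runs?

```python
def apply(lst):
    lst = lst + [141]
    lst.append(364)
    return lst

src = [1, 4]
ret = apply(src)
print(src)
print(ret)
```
[1, 4]
[1, 4, 141, 364]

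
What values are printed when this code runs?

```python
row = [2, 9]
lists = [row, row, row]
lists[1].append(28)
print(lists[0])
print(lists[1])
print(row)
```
[2, 9, 28]
[2, 9, 28]
[2, 9, 28]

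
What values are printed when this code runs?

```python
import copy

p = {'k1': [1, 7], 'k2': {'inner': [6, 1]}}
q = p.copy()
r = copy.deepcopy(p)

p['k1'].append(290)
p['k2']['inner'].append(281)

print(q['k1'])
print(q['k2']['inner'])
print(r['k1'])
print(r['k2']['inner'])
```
[1, 7, 290]
[6, 1, 281]
[1, 7]
[6, 1]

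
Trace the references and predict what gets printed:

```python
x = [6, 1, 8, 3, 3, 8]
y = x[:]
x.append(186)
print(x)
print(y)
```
[6, 1, 8, 3, 3, 8, 186]
[6, 1, 8, 3, 3, 8]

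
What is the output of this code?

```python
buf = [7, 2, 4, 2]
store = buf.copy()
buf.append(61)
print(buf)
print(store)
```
[7, 2, 4, 2, 61]
[7, 2, 4, 2]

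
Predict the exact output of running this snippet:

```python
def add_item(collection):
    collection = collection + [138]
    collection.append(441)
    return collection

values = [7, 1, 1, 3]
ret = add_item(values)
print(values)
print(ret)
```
[7, 1, 1, 3]
[7, 1, 1, 3, 138, 441]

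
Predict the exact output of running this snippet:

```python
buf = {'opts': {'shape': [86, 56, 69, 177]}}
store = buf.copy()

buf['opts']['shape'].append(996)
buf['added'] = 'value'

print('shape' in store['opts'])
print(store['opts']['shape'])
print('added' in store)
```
True
[86, 56, 69, 177, 996]
False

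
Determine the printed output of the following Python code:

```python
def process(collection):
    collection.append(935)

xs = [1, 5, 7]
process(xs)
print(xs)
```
[1, 5, 7, 935]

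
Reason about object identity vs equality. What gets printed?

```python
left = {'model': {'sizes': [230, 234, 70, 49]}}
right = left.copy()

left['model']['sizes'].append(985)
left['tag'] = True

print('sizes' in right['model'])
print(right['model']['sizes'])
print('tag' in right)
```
True
[230, 234, 70, 49, 985]
False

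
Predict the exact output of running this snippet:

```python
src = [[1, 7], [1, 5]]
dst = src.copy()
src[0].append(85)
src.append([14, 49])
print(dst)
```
[[1, 7, 85], [1, 5]]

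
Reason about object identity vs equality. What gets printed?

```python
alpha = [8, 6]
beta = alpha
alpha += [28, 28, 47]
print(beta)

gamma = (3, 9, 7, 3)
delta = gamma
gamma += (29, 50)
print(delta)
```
[8, 6, 28, 28, 47]
(3, 9, 7, 3)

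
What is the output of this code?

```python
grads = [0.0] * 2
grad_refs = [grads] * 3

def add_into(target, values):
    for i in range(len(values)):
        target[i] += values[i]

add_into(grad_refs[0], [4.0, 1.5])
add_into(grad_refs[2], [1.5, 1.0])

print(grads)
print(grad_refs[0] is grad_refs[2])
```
[5.5, 2.5]
True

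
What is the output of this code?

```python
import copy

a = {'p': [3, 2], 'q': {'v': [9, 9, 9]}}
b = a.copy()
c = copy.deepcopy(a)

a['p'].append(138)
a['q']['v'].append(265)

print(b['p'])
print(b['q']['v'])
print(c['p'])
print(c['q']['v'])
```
[3, 2, 138]
[9, 9, 9, 265]
[3, 2]
[9, 9, 9]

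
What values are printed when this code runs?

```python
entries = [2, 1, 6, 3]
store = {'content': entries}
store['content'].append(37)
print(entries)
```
[2, 1, 6, 3, 37]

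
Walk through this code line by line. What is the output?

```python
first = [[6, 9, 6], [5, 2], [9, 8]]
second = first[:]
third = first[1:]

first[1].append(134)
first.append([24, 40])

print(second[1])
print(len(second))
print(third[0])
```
[5, 2, 134]
3
[5, 2, 134]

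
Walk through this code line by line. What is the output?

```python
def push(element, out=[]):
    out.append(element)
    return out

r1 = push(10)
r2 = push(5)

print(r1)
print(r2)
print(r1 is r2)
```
[10, 5]
[10, 5]
True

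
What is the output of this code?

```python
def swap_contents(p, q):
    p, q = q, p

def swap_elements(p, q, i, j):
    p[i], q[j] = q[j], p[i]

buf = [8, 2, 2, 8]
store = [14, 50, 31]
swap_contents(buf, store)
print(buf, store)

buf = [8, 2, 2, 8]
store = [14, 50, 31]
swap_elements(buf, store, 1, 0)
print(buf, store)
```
[8, 2, 2, 8] [14, 50, 31]
[8, 14, 2, 8] [2, 50, 31]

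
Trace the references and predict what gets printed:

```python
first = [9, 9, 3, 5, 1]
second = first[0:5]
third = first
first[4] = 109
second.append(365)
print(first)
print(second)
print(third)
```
[9, 9, 3, 5, 109]
[9, 9, 3, 5, 1, 365]
[9, 9, 3, 5, 109]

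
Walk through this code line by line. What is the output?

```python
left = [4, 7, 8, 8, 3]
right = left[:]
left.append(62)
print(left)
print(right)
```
[4, 7, 8, 8, 3, 62]
[4, 7, 8, 8, 3]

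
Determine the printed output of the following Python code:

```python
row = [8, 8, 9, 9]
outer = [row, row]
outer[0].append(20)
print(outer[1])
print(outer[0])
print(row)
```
[8, 8, 9, 9, 20]
[8, 8, 9, 9, 20]
[8, 8, 9, 9, 20]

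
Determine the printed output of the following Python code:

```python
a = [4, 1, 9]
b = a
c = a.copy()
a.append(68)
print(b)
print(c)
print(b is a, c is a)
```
[4, 1, 9, 68]
[4, 1, 9]
True False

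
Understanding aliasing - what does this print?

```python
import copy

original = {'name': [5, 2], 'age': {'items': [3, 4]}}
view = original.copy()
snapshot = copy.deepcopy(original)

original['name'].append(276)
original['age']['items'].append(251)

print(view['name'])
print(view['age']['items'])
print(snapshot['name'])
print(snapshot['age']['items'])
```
[5, 2, 276]
[3, 4, 251]
[5, 2]
[3, 4]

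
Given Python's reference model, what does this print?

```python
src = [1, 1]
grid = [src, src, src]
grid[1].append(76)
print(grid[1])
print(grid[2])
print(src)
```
[1, 1, 76]
[1, 1, 76]
[1, 1, 76]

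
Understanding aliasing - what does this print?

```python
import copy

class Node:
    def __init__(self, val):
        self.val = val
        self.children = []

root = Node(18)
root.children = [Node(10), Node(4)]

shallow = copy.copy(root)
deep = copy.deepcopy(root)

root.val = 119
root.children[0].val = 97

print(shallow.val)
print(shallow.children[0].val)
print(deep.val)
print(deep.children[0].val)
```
18
97
18
10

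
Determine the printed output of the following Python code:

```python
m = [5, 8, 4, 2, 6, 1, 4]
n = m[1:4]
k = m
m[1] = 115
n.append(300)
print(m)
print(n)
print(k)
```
[5, 115, 4, 2, 6, 1, 4]
[8, 4, 2, 300]
[5, 115, 4, 2, 6, 1, 4]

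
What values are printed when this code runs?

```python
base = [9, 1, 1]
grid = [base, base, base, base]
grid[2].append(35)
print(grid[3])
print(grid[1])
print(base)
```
[9, 1, 1, 35]
[9, 1, 1, 35]
[9, 1, 1, 35]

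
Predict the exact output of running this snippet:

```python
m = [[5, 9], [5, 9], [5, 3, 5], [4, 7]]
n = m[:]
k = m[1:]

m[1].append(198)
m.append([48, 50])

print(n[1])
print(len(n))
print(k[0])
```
[5, 9, 198]
4
[5, 9, 198]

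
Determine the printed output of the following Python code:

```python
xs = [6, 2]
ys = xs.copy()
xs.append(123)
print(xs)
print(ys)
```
[6, 2, 123]
[6, 2]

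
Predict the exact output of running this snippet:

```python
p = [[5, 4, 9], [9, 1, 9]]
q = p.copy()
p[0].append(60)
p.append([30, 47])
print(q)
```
[[5, 4, 9, 60], [9, 1, 9]]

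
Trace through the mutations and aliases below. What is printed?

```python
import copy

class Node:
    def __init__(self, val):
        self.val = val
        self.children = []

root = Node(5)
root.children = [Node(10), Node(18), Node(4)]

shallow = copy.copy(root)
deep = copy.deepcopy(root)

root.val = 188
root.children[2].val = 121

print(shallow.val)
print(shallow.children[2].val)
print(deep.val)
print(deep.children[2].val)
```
5
121
5
4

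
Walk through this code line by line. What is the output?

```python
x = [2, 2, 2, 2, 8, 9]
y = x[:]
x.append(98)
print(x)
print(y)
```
[2, 2, 2, 2, 8, 9, 98]
[2, 2, 2, 2, 8, 9]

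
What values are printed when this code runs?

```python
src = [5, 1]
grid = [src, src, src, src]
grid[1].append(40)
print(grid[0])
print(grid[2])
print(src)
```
[5, 1, 40]
[5, 1, 40]
[5, 1, 40]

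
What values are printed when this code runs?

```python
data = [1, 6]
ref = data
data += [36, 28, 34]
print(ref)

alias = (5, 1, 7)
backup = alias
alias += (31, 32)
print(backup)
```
[1, 6, 36, 28, 34]
(5, 1, 7)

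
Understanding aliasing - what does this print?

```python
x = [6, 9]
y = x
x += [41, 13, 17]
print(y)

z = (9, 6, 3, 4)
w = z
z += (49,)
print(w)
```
[6, 9, 41, 13, 17]
(9, 6, 3, 4)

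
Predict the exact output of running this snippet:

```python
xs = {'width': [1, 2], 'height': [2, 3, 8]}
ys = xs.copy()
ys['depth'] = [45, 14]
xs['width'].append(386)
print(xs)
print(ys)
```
{'width': [1, 2, 386], 'height': [2, 3, 8]}
{'width': [1, 2, 386], 'height': [2, 3, 8], 'depth': [45, 14]}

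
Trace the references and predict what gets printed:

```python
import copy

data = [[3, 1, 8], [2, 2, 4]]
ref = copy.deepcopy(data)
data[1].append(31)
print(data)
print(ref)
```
[[3, 1, 8], [2, 2, 4, 31]]
[[3, 1, 8], [2, 2, 4]]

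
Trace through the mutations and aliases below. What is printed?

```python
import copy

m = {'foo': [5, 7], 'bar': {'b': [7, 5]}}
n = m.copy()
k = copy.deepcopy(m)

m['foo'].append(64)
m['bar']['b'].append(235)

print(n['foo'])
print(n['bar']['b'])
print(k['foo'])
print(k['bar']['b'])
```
[5, 7, 64]
[7, 5, 235]
[5, 7]
[7, 5]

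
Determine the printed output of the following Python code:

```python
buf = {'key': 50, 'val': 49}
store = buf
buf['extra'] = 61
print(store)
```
{'key': 50, 'val': 49, 'extra': 61}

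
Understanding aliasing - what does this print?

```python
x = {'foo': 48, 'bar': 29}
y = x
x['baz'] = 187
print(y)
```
{'foo': 48, 'bar': 29, 'baz': 187}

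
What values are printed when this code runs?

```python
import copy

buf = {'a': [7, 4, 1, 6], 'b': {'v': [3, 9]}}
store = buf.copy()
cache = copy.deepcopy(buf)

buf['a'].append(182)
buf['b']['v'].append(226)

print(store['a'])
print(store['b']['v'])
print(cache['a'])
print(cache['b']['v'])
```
[7, 4, 1, 6, 182]
[3, 9, 226]
[7, 4, 1, 6]
[3, 9]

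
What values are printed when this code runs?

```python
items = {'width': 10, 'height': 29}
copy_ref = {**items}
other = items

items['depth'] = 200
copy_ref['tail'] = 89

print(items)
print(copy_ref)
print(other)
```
{'width': 10, 'height': 29, 'depth': 200}
{'width': 10, 'height': 29, 'tail': 89}
{'width': 10, 'height': 29, 'depth': 200}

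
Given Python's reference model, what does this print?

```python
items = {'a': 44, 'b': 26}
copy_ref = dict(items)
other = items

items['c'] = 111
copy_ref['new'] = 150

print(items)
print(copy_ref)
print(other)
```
{'a': 44, 'b': 26, 'c': 111}
{'a': 44, 'b': 26, 'new': 150}
{'a': 44, 'b': 26, 'c': 111}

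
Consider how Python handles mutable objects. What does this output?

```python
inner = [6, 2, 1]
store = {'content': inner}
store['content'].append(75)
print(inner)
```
[6, 2, 1, 75]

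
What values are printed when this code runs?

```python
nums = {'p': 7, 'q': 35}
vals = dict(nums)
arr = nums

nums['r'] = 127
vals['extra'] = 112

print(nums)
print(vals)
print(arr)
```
{'p': 7, 'q': 35, 'r': 127}
{'p': 7, 'q': 35, 'extra': 112}
{'p': 7, 'q': 35, 'r': 127}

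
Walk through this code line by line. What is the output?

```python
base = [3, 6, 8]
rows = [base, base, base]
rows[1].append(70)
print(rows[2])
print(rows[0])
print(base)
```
[3, 6, 8, 70]
[3, 6, 8, 70]
[3, 6, 8, 70]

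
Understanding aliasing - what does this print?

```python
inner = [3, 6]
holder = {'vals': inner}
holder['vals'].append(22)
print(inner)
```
[3, 6, 22]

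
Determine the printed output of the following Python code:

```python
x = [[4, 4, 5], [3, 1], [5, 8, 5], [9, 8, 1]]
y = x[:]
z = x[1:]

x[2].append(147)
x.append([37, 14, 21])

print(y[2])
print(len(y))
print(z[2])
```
[5, 8, 5, 147]
4
[9, 8, 1]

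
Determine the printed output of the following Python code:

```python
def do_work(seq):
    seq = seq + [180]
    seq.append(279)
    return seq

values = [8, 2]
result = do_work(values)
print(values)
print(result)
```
[8, 2]
[8, 2, 180, 279]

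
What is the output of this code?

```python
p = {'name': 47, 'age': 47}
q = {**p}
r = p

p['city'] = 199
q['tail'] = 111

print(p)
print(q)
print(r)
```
{'name': 47, 'age': 47, 'city': 199}
{'name': 47, 'age': 47, 'tail': 111}
{'name': 47, 'age': 47, 'city': 199}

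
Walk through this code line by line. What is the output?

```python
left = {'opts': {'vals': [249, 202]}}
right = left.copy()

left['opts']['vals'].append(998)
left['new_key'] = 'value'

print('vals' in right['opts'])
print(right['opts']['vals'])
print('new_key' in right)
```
True
[249, 202, 998]
False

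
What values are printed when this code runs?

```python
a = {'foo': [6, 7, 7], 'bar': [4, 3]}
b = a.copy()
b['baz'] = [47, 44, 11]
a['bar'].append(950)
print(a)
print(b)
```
{'foo': [6, 7, 7], 'bar': [4, 3, 950]}
{'foo': [6, 7, 7], 'bar': [4, 3, 950], 'baz': [47, 44, 11]}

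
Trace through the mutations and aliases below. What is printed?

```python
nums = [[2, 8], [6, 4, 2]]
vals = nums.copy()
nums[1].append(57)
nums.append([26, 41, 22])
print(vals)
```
[[2, 8], [6, 4, 2, 57]]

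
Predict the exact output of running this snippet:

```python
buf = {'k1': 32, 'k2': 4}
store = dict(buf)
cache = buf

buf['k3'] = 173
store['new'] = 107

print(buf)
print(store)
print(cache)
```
{'k1': 32, 'k2': 4, 'k3': 173}
{'k1': 32, 'k2': 4, 'new': 107}
{'k1': 32, 'k2': 4, 'k3': 173}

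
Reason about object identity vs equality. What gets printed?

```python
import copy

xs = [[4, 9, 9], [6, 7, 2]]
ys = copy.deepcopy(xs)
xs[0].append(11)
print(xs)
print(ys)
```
[[4, 9, 9, 11], [6, 7, 2]]
[[4, 9, 9], [6, 7, 2]]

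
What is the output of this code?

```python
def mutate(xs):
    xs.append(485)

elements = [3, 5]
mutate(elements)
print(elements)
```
[3, 5, 485]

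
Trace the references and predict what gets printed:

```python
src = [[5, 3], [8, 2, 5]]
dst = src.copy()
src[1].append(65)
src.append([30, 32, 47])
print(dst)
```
[[5, 3], [8, 2, 5, 65]]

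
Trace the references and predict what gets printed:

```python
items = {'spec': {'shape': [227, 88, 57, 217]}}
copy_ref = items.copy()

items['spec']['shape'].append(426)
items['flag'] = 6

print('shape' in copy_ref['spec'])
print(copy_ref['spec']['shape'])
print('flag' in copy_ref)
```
True
[227, 88, 57, 217, 426]
False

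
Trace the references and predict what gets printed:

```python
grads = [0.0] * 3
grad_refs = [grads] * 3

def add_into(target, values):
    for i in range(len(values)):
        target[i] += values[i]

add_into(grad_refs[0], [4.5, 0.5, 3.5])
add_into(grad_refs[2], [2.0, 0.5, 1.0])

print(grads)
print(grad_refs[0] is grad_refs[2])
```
[6.5, 1.0, 4.5]
True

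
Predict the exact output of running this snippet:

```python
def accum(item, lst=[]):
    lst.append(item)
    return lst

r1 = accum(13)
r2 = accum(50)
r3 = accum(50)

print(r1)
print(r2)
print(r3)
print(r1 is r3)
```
[13, 50, 50]
[13, 50, 50]
[13, 50, 50]
True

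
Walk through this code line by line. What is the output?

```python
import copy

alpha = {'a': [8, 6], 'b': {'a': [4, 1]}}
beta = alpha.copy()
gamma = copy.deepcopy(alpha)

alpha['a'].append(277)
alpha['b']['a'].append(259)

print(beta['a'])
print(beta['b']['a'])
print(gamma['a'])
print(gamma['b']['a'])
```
[8, 6, 277]
[4, 1, 259]
[8, 6]
[4, 1]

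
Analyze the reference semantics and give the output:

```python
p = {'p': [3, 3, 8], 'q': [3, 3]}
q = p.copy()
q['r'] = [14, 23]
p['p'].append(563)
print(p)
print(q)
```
{'p': [3, 3, 8, 563], 'q': [3, 3]}
{'p': [3, 3, 8, 563], 'q': [3, 3], 'r': [14, 23]}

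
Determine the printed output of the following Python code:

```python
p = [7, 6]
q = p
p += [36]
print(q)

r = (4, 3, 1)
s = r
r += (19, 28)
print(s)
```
[7, 6, 36]
(4, 3, 1)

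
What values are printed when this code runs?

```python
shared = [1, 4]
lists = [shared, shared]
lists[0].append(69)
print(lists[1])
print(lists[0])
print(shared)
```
[1, 4, 69]
[1, 4, 69]
[1, 4, 69]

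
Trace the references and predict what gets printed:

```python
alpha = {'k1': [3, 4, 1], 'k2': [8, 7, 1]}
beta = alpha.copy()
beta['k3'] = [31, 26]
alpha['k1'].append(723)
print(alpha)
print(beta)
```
{'k1': [3, 4, 1, 723], 'k2': [8, 7, 1]}
{'k1': [3, 4, 1, 723], 'k2': [8, 7, 1], 'k3': [31, 26]}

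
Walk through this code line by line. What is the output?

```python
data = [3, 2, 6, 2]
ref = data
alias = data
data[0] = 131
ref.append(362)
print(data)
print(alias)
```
[131, 2, 6, 2, 362]
[131, 2, 6, 2, 362]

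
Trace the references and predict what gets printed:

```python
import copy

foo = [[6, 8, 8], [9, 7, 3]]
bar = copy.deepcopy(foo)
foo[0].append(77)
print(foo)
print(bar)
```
[[6, 8, 8, 77], [9, 7, 3]]
[[6, 8, 8], [9, 7, 3]]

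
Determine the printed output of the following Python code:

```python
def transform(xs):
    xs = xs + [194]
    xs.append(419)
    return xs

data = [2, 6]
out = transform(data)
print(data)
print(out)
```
[2, 6]
[2, 6, 194, 419]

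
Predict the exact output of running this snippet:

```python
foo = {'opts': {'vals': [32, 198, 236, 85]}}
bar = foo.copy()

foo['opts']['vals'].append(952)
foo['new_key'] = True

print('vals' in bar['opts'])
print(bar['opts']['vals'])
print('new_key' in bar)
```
True
[32, 198, 236, 85, 952]
False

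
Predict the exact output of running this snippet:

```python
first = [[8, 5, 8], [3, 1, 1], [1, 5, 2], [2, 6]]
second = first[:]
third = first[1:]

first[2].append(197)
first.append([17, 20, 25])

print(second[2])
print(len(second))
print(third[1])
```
[1, 5, 2, 197]
4
[1, 5, 2, 197]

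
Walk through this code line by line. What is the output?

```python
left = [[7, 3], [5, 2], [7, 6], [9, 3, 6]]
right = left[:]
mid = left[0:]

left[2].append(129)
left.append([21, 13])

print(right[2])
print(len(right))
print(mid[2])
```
[7, 6, 129]
4
[7, 6, 129]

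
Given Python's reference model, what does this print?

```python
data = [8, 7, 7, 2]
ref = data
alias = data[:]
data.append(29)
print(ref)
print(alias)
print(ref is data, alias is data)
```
[8, 7, 7, 2, 29]
[8, 7, 7, 2]
True False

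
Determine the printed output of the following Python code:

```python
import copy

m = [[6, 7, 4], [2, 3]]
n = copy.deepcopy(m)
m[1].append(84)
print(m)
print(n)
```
[[6, 7, 4], [2, 3, 84]]
[[6, 7, 4], [2, 3]]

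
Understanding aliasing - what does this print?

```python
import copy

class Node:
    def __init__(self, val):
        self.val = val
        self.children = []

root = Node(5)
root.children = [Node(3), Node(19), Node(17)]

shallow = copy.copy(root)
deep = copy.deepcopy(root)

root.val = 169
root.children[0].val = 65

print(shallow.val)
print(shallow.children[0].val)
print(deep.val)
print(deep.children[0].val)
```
5
65
5
3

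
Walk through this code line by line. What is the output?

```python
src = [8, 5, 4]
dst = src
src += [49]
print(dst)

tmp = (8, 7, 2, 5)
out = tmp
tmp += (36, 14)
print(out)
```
[8, 5, 4, 49]
(8, 7, 2, 5)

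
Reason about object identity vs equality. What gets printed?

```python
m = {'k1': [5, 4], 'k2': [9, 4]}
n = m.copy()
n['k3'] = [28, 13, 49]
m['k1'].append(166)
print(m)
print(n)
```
{'k1': [5, 4, 166], 'k2': [9, 4]}
{'k1': [5, 4, 166], 'k2': [9, 4], 'k3': [28, 13, 49]}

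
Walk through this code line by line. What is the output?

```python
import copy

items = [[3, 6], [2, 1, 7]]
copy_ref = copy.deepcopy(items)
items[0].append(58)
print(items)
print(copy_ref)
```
[[3, 6, 58], [2, 1, 7]]
[[3, 6], [2, 1, 7]]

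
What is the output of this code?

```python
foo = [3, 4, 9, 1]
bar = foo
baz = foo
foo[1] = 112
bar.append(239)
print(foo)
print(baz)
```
[3, 112, 9, 1, 239]
[3, 112, 9, 1, 239]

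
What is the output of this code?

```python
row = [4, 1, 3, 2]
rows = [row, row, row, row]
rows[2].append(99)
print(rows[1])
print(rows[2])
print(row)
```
[4, 1, 3, 2, 99]
[4, 1, 3, 2, 99]
[4, 1, 3, 2, 99]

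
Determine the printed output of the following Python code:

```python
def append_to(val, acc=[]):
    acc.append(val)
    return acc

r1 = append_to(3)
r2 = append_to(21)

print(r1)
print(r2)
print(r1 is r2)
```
[3, 21]
[3, 21]
True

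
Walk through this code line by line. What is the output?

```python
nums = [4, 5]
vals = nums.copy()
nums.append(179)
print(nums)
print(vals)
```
[4, 5, 179]
[4, 5]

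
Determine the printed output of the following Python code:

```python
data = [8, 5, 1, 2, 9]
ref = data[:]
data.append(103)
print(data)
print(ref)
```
[8, 5, 1, 2, 9, 103]
[8, 5, 1, 2, 9]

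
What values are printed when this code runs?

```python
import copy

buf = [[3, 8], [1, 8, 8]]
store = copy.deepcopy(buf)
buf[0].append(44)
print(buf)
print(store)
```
[[3, 8, 44], [1, 8, 8]]
[[3, 8], [1, 8, 8]]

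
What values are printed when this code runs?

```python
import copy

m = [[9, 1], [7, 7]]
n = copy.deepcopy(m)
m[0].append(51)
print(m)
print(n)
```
[[9, 1, 51], [7, 7]]
[[9, 1], [7, 7]]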